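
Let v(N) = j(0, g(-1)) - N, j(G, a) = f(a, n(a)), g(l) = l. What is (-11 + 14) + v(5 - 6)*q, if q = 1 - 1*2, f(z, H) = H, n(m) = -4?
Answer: 6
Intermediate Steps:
j(G, a) = -4
v(N) = -4 - N
q = -1 (q = 1 - 2 = -1)
(-11 + 14) + v(5 - 6)*q = (-11 + 14) + (-4 - (5 - 6))*(-1) = 3 + (-4 - 1*(-1))*(-1) = 3 + (-4 + 1)*(-1) = 3 - 3*(-1) = 3 + 3 = 6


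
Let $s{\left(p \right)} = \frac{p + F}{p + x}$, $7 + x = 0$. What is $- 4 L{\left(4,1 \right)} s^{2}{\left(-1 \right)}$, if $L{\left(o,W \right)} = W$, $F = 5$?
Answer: $-1$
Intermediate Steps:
$x = -7$ ($x = -7 + 0 = -7$)
$s{\left(p \right)} = \frac{5 + p}{-7 + p}$ ($s{\left(p \right)} = \frac{p + 5}{p - 7} = \frac{5 + p}{-7 + p}$)
$- 4 L{\left(4,1 \right)} s^{2}{\left(-1 \right)} = \left(-4\right) 1 \left(\frac{5 - 1}{-7 - 1}\right)^{2} = - 4 \left(\frac{1}{-8} \cdot 4\right)^{2} = - 4 \left(\left(- \frac{1}{8}\right) 4\right)^{2} = - 4 \left(- \frac{1}{2}\right)^{2} = \left(-4\right) \frac{1}{4} = -1$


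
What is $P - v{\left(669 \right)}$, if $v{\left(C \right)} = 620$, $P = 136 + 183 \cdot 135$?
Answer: $24221$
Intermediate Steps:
$P = 24841$ ($P = 136 + 24705 = 24841$)
$P - v{\left(669 \right)} = 24841 - 620 = 24221$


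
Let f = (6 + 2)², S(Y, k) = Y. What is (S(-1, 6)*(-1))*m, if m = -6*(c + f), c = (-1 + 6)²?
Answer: -534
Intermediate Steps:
c = 25 (c = 5² = 25)
f = 64 (f = 8² = 64)
m = -534 (m = -6*(25 + 64) = -6*89 = -534)
(S(-1, 6)*(-1))*m = -1*(-1)*(-534) = 1*(-534) = -534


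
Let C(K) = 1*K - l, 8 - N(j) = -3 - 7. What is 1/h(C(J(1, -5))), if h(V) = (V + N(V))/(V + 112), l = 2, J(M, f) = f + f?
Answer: 50/3 ≈ 16.667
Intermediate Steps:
J(M, f) = 2*f
N(j) = 18 (N(j) = 8 - (-3 - 7) = 8 - 1*(-10) = 8 + 10 = 18)
C(K) = -2 + K (C(K) = 1*K - 1*2 = K - 2 = -2 + K)
h(V) = (18 + V)/(112 + V) (h(V) = (V + 18)/(V + 112) = (18 + V)/(112 + V))
1/h(C(J(1, -5))) = 1/((18 + (-2 + 2*(-5)))/(112 + (-2 + 2*(-5)))) = 1/((18 + (-2 - 10))/(112 + (-2 - 10))) = 1/((18 - 12)/(112 - 12)) = 1/(6/100) = 1/((1/100)*6) = 1/(3/50) = 50/3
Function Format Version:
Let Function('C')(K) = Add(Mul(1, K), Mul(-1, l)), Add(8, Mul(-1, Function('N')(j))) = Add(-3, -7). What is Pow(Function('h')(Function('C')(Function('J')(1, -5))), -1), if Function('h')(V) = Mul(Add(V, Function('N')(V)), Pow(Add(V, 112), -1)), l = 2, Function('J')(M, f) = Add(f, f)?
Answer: Rational(50, 3) ≈ 16.667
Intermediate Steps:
Function('J')(M, f) = Mul(2, f)
Function('N')(j) = 18 (Function('N')(j) = Add(8, Mul(-1, Add(-3, -7))) = Add(8, Mul(-1, -10)) = Add(8, 10) = 18)
Function('C')(K) = Add(-2, K) (Function('C')(K) = Add(Mul(1, K), Mul(-1, 2)) = Add(K, -2) = Add(-2, K))
Function('h')(V) = Mul(Pow(Add(112, V), -1), Add(18, V)) (Function('h')(V) = Mul(Add(V, 18), Pow(Add(V, 112), -1)) = Mul(Add(18, V), Pow(Add(112, V), -1)) = Mul(Pow(Add(112, V), -1), Add(18, V)))
Pow(Function('h')(Function('C')(Function('J')(1, -5))), -1) = Pow(Mul(Pow(Add(112, Add(-2, Mul(2, -5))), -1), Add(18, Add(-2, Mul(2, -5)))), -1) = Pow(Mul(Pow(Add(112, Add(-2, -10)), -1), Add(18, Add(-2, -10))), -1) = Pow(Mul(Pow(Add(112, -12), -1), Add(18, -12)), -1) = Pow(Mul(Pow(100, -1), 6), -1) = Pow(Mul(Rational(1, 100), 6), -1) = Pow(Rational(3, 50), -1) = Rational(50, 3)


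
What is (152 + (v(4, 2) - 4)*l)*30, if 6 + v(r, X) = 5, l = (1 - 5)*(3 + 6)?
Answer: 9960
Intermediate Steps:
l = -36 (l = -4*9 = -36)
v(r, X) = -1 (v(r, X) = -6 + 5 = -1)
(152 + (v(4, 2) - 4)*l)*30 = (152 + (-1 - 4)*(-36))*30 = (152 - 5*(-36))*30 = (152 + 180)*30 = 332*30 = 9960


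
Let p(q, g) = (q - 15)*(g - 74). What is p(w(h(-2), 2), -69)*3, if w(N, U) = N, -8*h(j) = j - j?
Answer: 6435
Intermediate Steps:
h(j) = 0 (h(j) = -(j - j)/8 = -1/8*0 = 0)
p(q, g) = (-74 + g)*(-15 + q) (p(q, g) = (-15 + q)*(-74 + g) = (-74 + g)*(-15 + q))
p(w(h(-2), 2), -69)*3 = (1110 - 74*0 - 15*(-69) - 69*0)*3 = (1110 + 0 + 1035 + 0)*3 = 2145*3 = 6435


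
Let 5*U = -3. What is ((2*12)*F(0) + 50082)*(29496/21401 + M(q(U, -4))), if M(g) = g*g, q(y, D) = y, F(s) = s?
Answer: 46576710738/535025 ≈ 87055.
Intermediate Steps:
U = -⅗ (U = (⅕)*(-3) = -⅗ ≈ -0.60000)
M(g) = g²
((2*12)*F(0) + 50082)*(29496/21401 + M(q(U, -4))) = ((2*12)*0 + 50082)*(29496/21401 + (-⅗)²) = (24*0 + 50082)*(29496*(1/21401) + 9/25) = (0 + 50082)*(29496/21401 + 9/25) = 50082*(930009/535025) = 46576710738/535025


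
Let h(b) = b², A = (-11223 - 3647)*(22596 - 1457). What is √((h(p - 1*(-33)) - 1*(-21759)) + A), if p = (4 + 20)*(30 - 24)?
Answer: I*√314283842 ≈ 17728.0*I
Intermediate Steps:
A = -314336930 (A = -14870*21139 = -314336930)
p = 144 (p = 24*6 = 144)
√((h(p - 1*(-33)) - 1*(-21759)) + A) = √(((144 - 1*(-33))² - 1*(-21759)) - 314336930) = √(((144 + 33)² + 21759) - 314336930) = √((177² + 21759) - 314336930) = √((31329 + 21759) - 314336930) = √(53088 - 314336930) = √(-314283842) = I*√314283842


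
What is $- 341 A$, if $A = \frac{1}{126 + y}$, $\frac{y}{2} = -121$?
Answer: $\frac{341}{116} \approx 2.9397$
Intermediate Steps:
$y = -242$ ($y = 2 \left(-121\right) = -242$)
$A = - \frac{1}{116}$ ($A = \frac{1}{126 - 242} = \frac{1}{-116} = - \frac{1}{116} \approx -0.0086207$)
$- 341 A = \left(-341\right) \left(- \frac{1}{116}\right) = \frac{341}{116}$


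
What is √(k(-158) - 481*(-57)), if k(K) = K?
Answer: √27259 ≈ 165.10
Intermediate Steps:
√(k(-158) - 481*(-57)) = √(-158 - 481*(-57)) = √(-158 + 27417) = √27259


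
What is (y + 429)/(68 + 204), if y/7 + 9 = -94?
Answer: -73/68 ≈ -1.0735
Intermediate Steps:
y = -721 (y = -63 + 7*(-94) = -63 - 658 = -721)
(y + 429)/(68 + 204) = (-721 + 429)/(68 + 204) = -292/272 = -292*1/272 = -73/68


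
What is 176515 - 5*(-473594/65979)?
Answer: 11648651155/65979 ≈ 1.7655e+5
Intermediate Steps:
176515 - 5*(-473594/65979) = 176515 - 5*(-473594*1/65979) = 176515 - 5*(-473594)/65979 = 176515 - 1*(-2367970/65979) = 176515 + 2367970/65979 = 11648651155/65979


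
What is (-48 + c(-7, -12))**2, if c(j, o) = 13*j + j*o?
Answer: 3025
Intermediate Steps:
(-48 + c(-7, -12))**2 = (-48 - 7*(13 - 12))**2 = (-48 - 7*1)**2 = (-48 - 7)**2 = (-55)**2 = 3025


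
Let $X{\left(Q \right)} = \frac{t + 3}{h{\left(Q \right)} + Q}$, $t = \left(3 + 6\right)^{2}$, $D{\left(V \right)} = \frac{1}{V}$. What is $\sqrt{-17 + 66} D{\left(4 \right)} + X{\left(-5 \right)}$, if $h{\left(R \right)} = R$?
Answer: $- \frac{133}{20} \approx -6.65$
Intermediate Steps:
$t = 81$ ($t = 9^{2} = 81$)
$X{\left(Q \right)} = \frac{42}{Q}$ ($X{\left(Q \right)} = \frac{81 + 3}{Q + Q} = \frac{84}{2 Q} = 84 \frac{1}{2 Q} = \frac{42}{Q}$)
$\sqrt{-17 + 66} D{\left(4 \right)} + X{\left(-5 \right)} = \frac{\sqrt{-17 + 66}}{4} + \frac{42}{-5} = \sqrt{49} \cdot \frac{1}{4} + 42 \left(- \frac{1}{5}\right) = 7 \cdot \frac{1}{4} - \frac{42}{5} = \frac{7}{4} - \frac{42}{5} = - \frac{133}{20}$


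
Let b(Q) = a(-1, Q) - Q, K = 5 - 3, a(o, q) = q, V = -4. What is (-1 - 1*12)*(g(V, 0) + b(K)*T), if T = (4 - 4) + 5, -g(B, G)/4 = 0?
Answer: 0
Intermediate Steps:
g(B, G) = 0 (g(B, G) = -4*0 = 0)
K = 2
b(Q) = 0 (b(Q) = Q - Q = 0)
T = 5 (T = 0 + 5 = 5)
(-1 - 1*12)*(g(V, 0) + b(K)*T) = (-1 - 1*12)*(0 + 0*5) = (-1 - 12)*(0 + 0) = -13*0 = 0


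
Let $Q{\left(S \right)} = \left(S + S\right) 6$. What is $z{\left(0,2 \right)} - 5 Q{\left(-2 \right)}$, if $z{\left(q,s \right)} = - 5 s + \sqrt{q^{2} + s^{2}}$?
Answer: $112$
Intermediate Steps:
$Q{\left(S \right)} = 12 S$ ($Q{\left(S \right)} = 2 S 6 = 12 S$)
$z{\left(q,s \right)} = \sqrt{q^{2} + s^{2}} - 5 s$
$z{\left(0,2 \right)} - 5 Q{\left(-2 \right)} = \left(\sqrt{0^{2} + 2^{2}} - 10\right) - 5 \cdot 12 \left(-2\right) = \left(\sqrt{0 + 4} - 10\right) - -120 = \left(\sqrt{4} - 10\right) + 120 = \left(2 - 10\right) + 120 = -8 + 120 = 112$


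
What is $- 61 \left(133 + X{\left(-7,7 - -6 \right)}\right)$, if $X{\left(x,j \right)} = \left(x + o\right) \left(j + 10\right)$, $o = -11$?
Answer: $17141$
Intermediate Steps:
$X{\left(x,j \right)} = \left(-11 + x\right) \left(10 + j\right)$ ($X{\left(x,j \right)} = \left(x - 11\right) \left(j + 10\right) = \left(-11 + x\right) \left(10 + j\right)$)
$- 61 \left(133 + X{\left(-7,7 - -6 \right)}\right) = - 61 \left(133 + \left(-110 - 11 \left(7 - -6\right) + 10 \left(-7\right) + \left(7 - -6\right) \left(-7\right)\right)\right) = - 61 \left(133 - \left(180 + 11 \left(7 + 6\right) - \left(7 + 6\right) \left(-7\right)\right)\right) = - 61 \left(133 - 414\right) = \left(-61\right) \left(-281\right) = 17141$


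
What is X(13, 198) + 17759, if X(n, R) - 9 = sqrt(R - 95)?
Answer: 17768 + sqrt(103) ≈ 17778.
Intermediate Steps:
X(n, R) = 9 + sqrt(-95 + R) (X(n, R) = 9 + sqrt(R - 95) = 9 + sqrt(-95 + R))
X(13, 198) + 17759 = (9 + sqrt(-95 + 198)) + 17759 = (9 + sqrt(103)) + 17759 = 17768 + sqrt(103)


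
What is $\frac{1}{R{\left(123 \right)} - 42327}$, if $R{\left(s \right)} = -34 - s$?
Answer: $- \frac{1}{42484} \approx -2.3538 \cdot 10^{-5}$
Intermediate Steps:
$\frac{1}{R{\left(123 \right)} - 42327} = \frac{1}{\left(-34 - 123\right) - 42327} = \frac{1}{-157 - 42327} = \frac{1}{-42484} = - \frac{1}{42484}$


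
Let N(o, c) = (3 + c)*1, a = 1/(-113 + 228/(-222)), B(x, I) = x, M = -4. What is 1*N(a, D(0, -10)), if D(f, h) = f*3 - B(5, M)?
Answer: -2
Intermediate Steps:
D(f, h) = -5 + 3*f (D(f, h) = f*3 - 1*5 = 3*f - 5 = -5 + 3*f)
a = -37/4219 (a = 1/(-113 + 228*(-1/222)) = 1/(-113 - 38/37) = 1/(-4219/37) = -37/4219 ≈ -0.0087699)
N(o, c) = 3 + c
1*N(a, D(0, -10)) = 1*(3 + (-5 + 3*0)) = 1*(3 + (-5 + 0)) = 1*(3 - 5) = 1*(-2) = -2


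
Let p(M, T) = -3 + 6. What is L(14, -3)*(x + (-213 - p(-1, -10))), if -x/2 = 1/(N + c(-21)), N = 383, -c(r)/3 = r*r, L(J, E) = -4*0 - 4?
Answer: 203038/235 ≈ 863.99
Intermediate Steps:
p(M, T) = 3
L(J, E) = -4 (L(J, E) = 0 - 4 = -4)
c(r) = -3*r² (c(r) = -3*r*r = -3*r²)
x = 1/470 (x = -2/(383 - 3*(-21)²) = -2/(383 - 3*441) = -2/(383 - 1323) = -2/(-940) = -2*(-1/940) = 1/470 ≈ 0.0021277)
L(14, -3)*(x + (-213 - p(-1, -10))) = -4*(1/470 + (-213 - 1*3)) = -4*(1/470 + (-213 - 3)) = -4*(1/470 - 216) = -4*(-101519/470) = 203038/235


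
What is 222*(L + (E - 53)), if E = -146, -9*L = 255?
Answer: -50468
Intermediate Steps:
L = -85/3 (L = -⅑*255 = -85/3 ≈ -28.333)
222*(L + (E - 53)) = 222*(-85/3 + (-146 - 53)) = 222*(-85/3 - 199) = 222*(-682/3) = -50468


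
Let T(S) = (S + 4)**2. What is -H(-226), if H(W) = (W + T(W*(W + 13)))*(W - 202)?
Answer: 991955029464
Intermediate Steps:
T(S) = (4 + S)**2
H(W) = (-202 + W)*(W + (4 + W*(13 + W))**2) (H(W) = (W + (4 + W*(W + 13))**2)*(W - 202) = (W + (4 + W*(13 + W))**2)*(-202 + W) = (-202 + W)*(W + (4 + W*(13 + W))**2))
-H(-226) = -(-3232 + (-226)**5 - 35649*(-226)**2 - 21194*(-226) - 5075*(-226)**3 - 176*(-226)**4) = -(-3232 - 589579257376 - 35649*51076 + 4789844 - 5075*(-11543176) - 176*2608757776) = -(-3232 - 589579257376 - 1820808324 + 4789844 + 58581618200 - 459141368576) = -1*(-991955029464) = 991955029464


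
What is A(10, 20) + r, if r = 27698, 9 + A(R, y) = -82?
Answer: 27607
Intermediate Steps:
A(R, y) = -91 (A(R, y) = -9 - 82 = -91)
A(10, 20) + r = -91 + 27698 = 27607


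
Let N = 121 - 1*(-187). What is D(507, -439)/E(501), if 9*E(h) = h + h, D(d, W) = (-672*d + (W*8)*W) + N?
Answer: 1802058/167 ≈ 10791.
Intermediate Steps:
N = 308 (N = 121 + 187 = 308)
D(d, W) = 308 - 672*d + 8*W² (D(d, W) = (-672*d + (W*8)*W) + 308 = (-672*d + (8*W)*W) + 308 = (-672*d + 8*W²) + 308 = 308 - 672*d + 8*W²)
E(h) = 2*h/9 (E(h) = (h + h)/9 = (2*h)/9 = 2*h/9)
D(507, -439)/E(501) = (308 - 672*507 + 8*(-439)²)/(((2/9)*501)) = (308 - 340704 + 8*192721)/(334/3) = (308 - 340704 + 1541768)*(3/334) = 1201372*(3/334) = 1802058/167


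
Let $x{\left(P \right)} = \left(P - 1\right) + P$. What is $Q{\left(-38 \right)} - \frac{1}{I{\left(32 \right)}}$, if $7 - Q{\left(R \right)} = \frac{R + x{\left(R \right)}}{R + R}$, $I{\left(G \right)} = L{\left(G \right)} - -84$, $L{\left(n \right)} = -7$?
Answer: $\frac{32033}{5852} \approx 5.4739$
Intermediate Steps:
$x{\left(P \right)} = -1 + 2 P$ ($x{\left(P \right)} = \left(-1 + P\right) + P = -1 + 2 P$)
$I{\left(G \right)} = 77$ ($I{\left(G \right)} = -7 - -84 = -7 + 84 = 77$)
$Q{\left(R \right)} = 7 - \frac{-1 + 3 R}{2 R}$ ($Q{\left(R \right)} = 7 - \frac{R + \left(-1 + 2 R\right)}{R + R} = 7 - \frac{-1 + 3 R}{2 R}$)
$Q{\left(-38 \right)} - \frac{1}{I{\left(32 \right)}} = \frac{1 + 11 \left(-38\right)}{2 \left(-38\right)} - \frac{1}{77} = \frac{1}{2} \left(- \frac{1}{38}\right) \left(1 - 418\right) - \frac{1}{77} = \frac{1}{2} \left(- \frac{1}{38}\right) \left(-417\right) - \frac{1}{77} = \frac{417}{76} - \frac{1}{77} = \frac{32033}{5852}$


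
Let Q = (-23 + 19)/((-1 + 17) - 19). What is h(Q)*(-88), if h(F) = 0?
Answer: 0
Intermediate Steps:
Q = 4/3 (Q = -4/(16 - 19) = -4/(-3) = -4*(-1/3) = 4/3 ≈ 1.3333)
h(Q)*(-88) = 0*(-88) = 0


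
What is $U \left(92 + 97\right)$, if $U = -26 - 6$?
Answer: $-6048$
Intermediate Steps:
$U = -32$ ($U = -26 - 6 = -32$)
$U \left(92 + 97\right) = - 32 \left(92 + 97\right) = \left(-32\right) 189 = -6048$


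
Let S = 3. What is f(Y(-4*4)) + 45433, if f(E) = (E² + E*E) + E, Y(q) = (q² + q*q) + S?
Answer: 576398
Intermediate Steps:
Y(q) = 3 + 2*q² (Y(q) = (q² + q*q) + 3 = (q² + q²) + 3 = 2*q² + 3 = 3 + 2*q²)
f(E) = E + 2*E² (f(E) = (E² + E²) + E = 2*E² + E = E + 2*E²)
f(Y(-4*4)) + 45433 = (3 + 2*(-4*4)²)*(1 + 2*(3 + 2*(-4*4)²)) + 45433 = (3 + 2*(-16)²)*(1 + 2*(3 + 2*(-16)²)) + 45433 = (3 + 2*256)*(1 + 2*(3 + 2*256)) + 45433 = (3 + 512)*(1 + 2*(3 + 512)) + 45433 = 515*(1 + 2*515) + 45433 = 515*(1 + 1030) + 45433 = 515*1031 + 45433 = 530965 + 45433 = 576398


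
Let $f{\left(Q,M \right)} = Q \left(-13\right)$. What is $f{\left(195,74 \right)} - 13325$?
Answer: $-15860$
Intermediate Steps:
$f{\left(Q,M \right)} = - 13 Q$
$f{\left(195,74 \right)} - 13325 = \left(-13\right) 195 - 13325 = -2535 - 13325 = -15860$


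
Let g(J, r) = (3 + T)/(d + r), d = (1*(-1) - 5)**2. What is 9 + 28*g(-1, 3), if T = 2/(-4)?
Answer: 421/39 ≈ 10.795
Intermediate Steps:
T = -1/2 (T = 2*(-1/4) = -1/2 ≈ -0.50000)
d = 36 (d = (-1 - 5)**2 = (-6)**2 = 36)
g(J, r) = 5/(2*(36 + r)) (g(J, r) = (3 - 1/2)/(36 + r) = 5/(2*(36 + r)))
9 + 28*g(-1, 3) = 9 + 28*(5/(2*(36 + 3))) = 9 + 28*((5/2)/39) = 9 + 28*((5/2)*(1/39)) = 9 + 28*(5/78) = 9 + 70/39 = 421/39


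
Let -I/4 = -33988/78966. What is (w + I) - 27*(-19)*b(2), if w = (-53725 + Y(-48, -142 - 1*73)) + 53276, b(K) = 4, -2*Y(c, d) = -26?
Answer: 63872504/39483 ≈ 1617.7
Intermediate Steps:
Y(c, d) = 13 (Y(c, d) = -½*(-26) = 13)
w = -436 (w = (-53725 + 13) + 53276 = -53712 + 53276 = -436)
I = 67976/39483 (I = -(-135952)/78966 = -4*(-16994/39483) = 67976/39483 ≈ 1.7217)
(w + I) - 27*(-19)*b(2) = (-436 + 67976/39483) - 27*(-19)*4 = -17146612/39483 - (-513)*4 = -17146612/39483 - 1*(-2052) = -17146612/39483 + 2052 = 63872504/39483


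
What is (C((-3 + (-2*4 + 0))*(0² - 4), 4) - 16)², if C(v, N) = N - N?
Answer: 256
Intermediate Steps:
C(v, N) = 0
(C((-3 + (-2*4 + 0))*(0² - 4), 4) - 16)² = (0 - 16)² = (-16)² = 256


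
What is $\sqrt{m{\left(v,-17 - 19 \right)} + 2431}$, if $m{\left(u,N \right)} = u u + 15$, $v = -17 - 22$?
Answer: $\sqrt{3967} \approx 62.984$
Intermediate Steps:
$v = -39$ ($v = -17 - 22 = -39$)
$m{\left(u,N \right)} = 15 + u^{2}$ ($m{\left(u,N \right)} = u^{2} + 15 = 15 + u^{2}$)
$\sqrt{m{\left(v,-17 - 19 \right)} + 2431} = \sqrt{\left(15 + \left(-39\right)^{2}\right) + 2431} = \sqrt{\left(15 + 1521\right) + 2431} = \sqrt{1536 + 2431} = \sqrt{3967}$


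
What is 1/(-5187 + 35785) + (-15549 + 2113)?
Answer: -411114727/30598 ≈ -13436.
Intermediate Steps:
1/(-5187 + 35785) + (-15549 + 2113) = 1/30598 - 13436 = -411114727/30598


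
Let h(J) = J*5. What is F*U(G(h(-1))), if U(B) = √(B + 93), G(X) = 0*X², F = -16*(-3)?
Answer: 48*√93 ≈ 462.90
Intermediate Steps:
h(J) = 5*J
F = 48
G(X) = 0
U(B) = √(93 + B)
F*U(G(h(-1))) = 48*√(93 + 0) = 48*√93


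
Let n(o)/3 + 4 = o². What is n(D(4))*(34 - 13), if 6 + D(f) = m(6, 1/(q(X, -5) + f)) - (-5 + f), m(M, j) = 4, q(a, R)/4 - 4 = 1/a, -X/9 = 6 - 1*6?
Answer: -189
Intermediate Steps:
X = 0 (X = -9*(6 - 1*6) = -9*(6 - 6) = -9*0 = 0)
q(a, R) = 16 + 4/a
D(f) = 3 - f (D(f) = -6 + (4 - (-5 + f)) = -6 + (4 + (5 - f)) = -6 + (9 - f) = 3 - f)
n(o) = -12 + 3*o²
n(D(4))*(34 - 13) = (-12 + 3*(3 - 1*4)²)*(34 - 13) = (-12 + 3*(3 - 4)²)*21 = (-12 + 3*(-1)²)*21 = (-12 + 3*1)*21 = (-12 + 3)*21 = -9*21 = -189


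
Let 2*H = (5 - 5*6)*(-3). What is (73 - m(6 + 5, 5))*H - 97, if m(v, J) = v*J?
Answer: 578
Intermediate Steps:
m(v, J) = J*v
H = 75/2 (H = ((5 - 5*6)*(-3))/2 = ((5 - 30)*(-3))/2 = (-25*(-3))/2 = (1/2)*75 = 75/2 ≈ 37.500)
(73 - m(6 + 5, 5))*H - 97 = (73 - 5*(6 + 5))*(75/2) - 97 = (73 - 5*11)*(75/2) - 97 = (73 - 1*55)*(75/2) - 97 = (73 - 55)*(75/2) - 97 = 18*(75/2) - 97 = 675 - 97 = 578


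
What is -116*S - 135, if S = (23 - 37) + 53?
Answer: -4659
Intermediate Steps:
S = 39 (S = -14 + 53 = 39)
-116*S - 135 = -116*39 - 135 = -4524 - 135 = -4659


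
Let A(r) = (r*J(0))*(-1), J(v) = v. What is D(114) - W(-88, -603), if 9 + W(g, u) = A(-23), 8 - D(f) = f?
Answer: -97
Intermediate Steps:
D(f) = 8 - f
A(r) = 0 (A(r) = (r*0)*(-1) = 0*(-1) = 0)
W(g, u) = -9 (W(g, u) = -9 + 0 = -9)
D(114) - W(-88, -603) = (8 - 1*114) - 1*(-9) = (8 - 114) + 9 = -106 + 9 = -97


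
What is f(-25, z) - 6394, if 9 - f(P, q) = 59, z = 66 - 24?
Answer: -6444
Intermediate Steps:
z = 42
f(P, q) = -50 (f(P, q) = 9 - 1*59 = 9 - 59 = -50)
f(-25, z) - 6394 = -50 - 6394 = -6444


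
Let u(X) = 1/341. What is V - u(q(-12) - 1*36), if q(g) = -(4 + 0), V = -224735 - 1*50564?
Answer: -93876960/341 ≈ -2.7530e+5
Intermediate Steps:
V = -275299 (V = -224735 - 50564 = -275299)
q(g) = -4 (q(g) = -1*4 = -4)
u(X) = 1/341
V - u(q(-12) - 1*36) = -275299 - 1*1/341 = -275299 - 1/341 = -93876960/341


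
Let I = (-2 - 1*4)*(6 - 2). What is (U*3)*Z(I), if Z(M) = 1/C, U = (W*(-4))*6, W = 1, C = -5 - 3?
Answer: 9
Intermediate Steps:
C = -8
U = -24 (U = (1*(-4))*6 = -4*6 = -24)
I = -24 (I = (-2 - 4)*4 = -6*4 = -24)
Z(M) = -1/8 (Z(M) = 1/(-8) = -1/8)
(U*3)*Z(I) = -24*3*(-1/8) = -72*(-1/8) = 9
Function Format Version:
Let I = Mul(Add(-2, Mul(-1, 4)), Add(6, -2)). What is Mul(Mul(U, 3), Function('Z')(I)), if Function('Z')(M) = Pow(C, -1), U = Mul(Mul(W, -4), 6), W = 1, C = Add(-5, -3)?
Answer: 9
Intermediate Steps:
C = -8
U = -24 (U = Mul(Mul(1, -4), 6) = Mul(-4, 6) = -24)
I = -24 (I = Mul(Add(-2, -4), 4) = Mul(-6, 4) = -24)
Function('Z')(M) = Rational(-1, 8) (Function('Z')(M) = Pow(-8, -1) = Rational(-1, 8))
Mul(Mul(U, 3), Function('Z')(I)) = Mul(Mul(-24, 3), Rational(-1, 8)) = Mul(-72, Rational(-1, 8)) = 9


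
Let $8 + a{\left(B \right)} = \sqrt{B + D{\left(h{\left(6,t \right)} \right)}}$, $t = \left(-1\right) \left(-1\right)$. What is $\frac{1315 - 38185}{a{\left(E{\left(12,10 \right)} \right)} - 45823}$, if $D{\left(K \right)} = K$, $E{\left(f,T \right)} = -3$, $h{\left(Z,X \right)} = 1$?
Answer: $\frac{1689788970}{2100480563} + \frac{36870 i \sqrt{2}}{2100480563} \approx 0.80448 + 2.4824 \cdot 10^{-5} i$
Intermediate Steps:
$t = 1$
$a{\left(B \right)} = -8 + \sqrt{1 + B}$ ($a{\left(B \right)} = -8 + \sqrt{B + 1} = -8 + \sqrt{1 + B}$)
$\frac{1315 - 38185}{a{\left(E{\left(12,10 \right)} \right)} - 45823} = \frac{1315 - 38185}{\left(-8 + \sqrt{1 - 3}\right) - 45823} = - \frac{36870}{\left(-8 + \sqrt{-2}\right) - 45823} = - \frac{36870}{\left(-8 + i \sqrt{2}\right) - 45823} = - \frac{36870}{-45831 + i \sqrt{2}}$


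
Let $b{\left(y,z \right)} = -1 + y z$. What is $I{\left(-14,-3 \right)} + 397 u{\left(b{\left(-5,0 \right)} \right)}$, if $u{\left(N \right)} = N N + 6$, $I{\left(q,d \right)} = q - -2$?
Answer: $2767$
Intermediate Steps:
$I{\left(q,d \right)} = 2 + q$ ($I{\left(q,d \right)} = q + 2 = 2 + q$)
$u{\left(N \right)} = 6 + N^{2}$ ($u{\left(N \right)} = N^{2} + 6 = 6 + N^{2}$)
$I{\left(-14,-3 \right)} + 397 u{\left(b{\left(-5,0 \right)} \right)} = \left(2 - 14\right) + 397 \left(6 + \left(-1 - 0\right)^{2}\right) = -12 + 397 \left(6 + \left(-1 + 0\right)^{2}\right) = -12 + 397 \left(6 + \left(-1\right)^{2}\right) = -12 + 397 \left(6 + 1\right) = -12 + 397 \cdot 7 = -12 + 2779 = 2767$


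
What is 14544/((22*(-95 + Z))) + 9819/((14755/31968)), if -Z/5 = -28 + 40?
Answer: 21403264680/1006291 ≈ 21269.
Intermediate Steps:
Z = -60 (Z = -5*(-28 + 40) = -5*12 = -60)
14544/((22*(-95 + Z))) + 9819/((14755/31968)) = 14544/((22*(-95 - 60))) + 9819/((14755/31968)) = 14544/((22*(-155))) + 9819/((14755*(1/31968))) = 14544/(-3410) + 9819/(14755/31968) = 14544*(-1/3410) + 9819*(31968/14755) = -7272/1705 + 313893792/14755 = 21403264680/1006291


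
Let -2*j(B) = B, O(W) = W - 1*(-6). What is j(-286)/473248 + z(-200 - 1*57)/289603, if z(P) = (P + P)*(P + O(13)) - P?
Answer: 58056412301/137054040544 ≈ 0.42360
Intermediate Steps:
O(W) = 6 + W (O(W) = W + 6 = 6 + W)
j(B) = -B/2
z(P) = -P + 2*P*(19 + P) (z(P) = (P + P)*(P + (6 + 13)) - P = (2*P)*(P + 19) - P = (2*P)*(19 + P) - P = 2*P*(19 + P) - P = -P + 2*P*(19 + P))
j(-286)/473248 + z(-200 - 1*57)/289603 = -½*(-286)/473248 + ((-200 - 1*57)*(37 + 2*(-200 - 1*57)))/289603 = 143*(1/473248) + ((-200 - 57)*(37 + 2*(-200 - 57)))*(1/289603) = 143/473248 - 257*(37 + 2*(-257))*(1/289603) = 143/473248 - 257*(37 - 514)*(1/289603) = 143/473248 - 257*(-477)*(1/289603) = 143/473248 + 122589*(1/289603) = 143/473248 + 122589/289603 = 58056412301/137054040544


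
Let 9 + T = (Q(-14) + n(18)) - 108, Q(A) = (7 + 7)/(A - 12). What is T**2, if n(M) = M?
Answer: 1674436/169 ≈ 9907.9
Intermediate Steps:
Q(A) = 14/(-12 + A)
T = -1294/13 (T = -9 + ((14/(-12 - 14) + 18) - 108) = -9 + ((14/(-26) + 18) - 108) = -9 + ((14*(-1/26) + 18) - 108) = -9 + ((-7/13 + 18) - 108) = -9 + (227/13 - 108) = -9 - 1177/13 = -1294/13 ≈ -99.538)
T**2 = (-1294/13)**2 = 1674436/169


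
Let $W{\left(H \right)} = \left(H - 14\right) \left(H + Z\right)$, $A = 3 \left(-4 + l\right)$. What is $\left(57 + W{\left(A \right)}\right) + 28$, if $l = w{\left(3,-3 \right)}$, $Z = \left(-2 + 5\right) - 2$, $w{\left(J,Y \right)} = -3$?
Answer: $785$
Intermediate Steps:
$Z = 1$ ($Z = 3 - 2 = 1$)
$l = -3$
$A = -21$ ($A = 3 \left(-4 - 3\right) = 3 \left(-7\right) = -21$)
$W{\left(H \right)} = \left(1 + H\right) \left(-14 + H\right)$ ($W{\left(H \right)} = \left(H - 14\right) \left(H + 1\right) = \left(-14 + H\right) \left(1 + H\right) = \left(1 + H\right) \left(-14 + H\right)$)
$\left(57 + W{\left(A \right)}\right) + 28 = \left(57 - \left(-259 - 441\right)\right) + 28 = \left(57 + \left(-14 + 441 + 273\right)\right) + 28 = \left(57 + 700\right) + 28 = 757 + 28 = 785$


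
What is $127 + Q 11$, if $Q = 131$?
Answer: $1568$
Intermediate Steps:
$127 + Q 11 = 127 + 131 \cdot 11 = 127 + 1441 = 1568$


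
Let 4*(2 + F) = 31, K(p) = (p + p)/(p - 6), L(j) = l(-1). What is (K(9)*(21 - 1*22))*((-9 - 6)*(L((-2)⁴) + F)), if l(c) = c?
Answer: 855/2 ≈ 427.50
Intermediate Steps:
L(j) = -1
K(p) = 2*p/(-6 + p) (K(p) = (2*p)/(-6 + p) = 2*p/(-6 + p))
F = 23/4 (F = -2 + (¼)*31 = -2 + 31/4 = 23/4 ≈ 5.7500)
(K(9)*(21 - 1*22))*((-9 - 6)*(L((-2)⁴) + F)) = ((2*9/(-6 + 9))*(21 - 1*22))*((-9 - 6)*(-1 + 23/4)) = ((2*9/3)*(21 - 22))*(-15*19/4) = ((2*9*(⅓))*(-1))*(-285/4) = (6*(-1))*(-285/4) = -6*(-285/4) = 855/2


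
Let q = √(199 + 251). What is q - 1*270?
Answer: -270 + 15*√2 ≈ -248.79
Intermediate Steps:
q = 15*√2 (q = √450 = 15*√2 ≈ 21.213)
q - 1*270 = 15*√2 - 1*270 = 15*√2 - 270 = -270 + 15*√2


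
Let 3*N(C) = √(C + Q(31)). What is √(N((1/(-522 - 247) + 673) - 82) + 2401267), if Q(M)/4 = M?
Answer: √(12780140889483 + 2307*√422822346)/2307 ≈ 1549.6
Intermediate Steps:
Q(M) = 4*M
N(C) = √(124 + C)/3 (N(C) = √(C + 4*31)/3 = √(C + 124)/3 = √(124 + C)/3)
√(N((1/(-522 - 247) + 673) - 82) + 2401267) = √(√(124 + ((1/(-522 - 247) + 673) - 82))/3 + 2401267) = √(√(124 + ((1/(-769) + 673) - 82))/3 + 2401267) = √(√(124 + ((-1/769 + 673) - 82))/3 + 2401267) = √(√(124 + (517536/769 - 82))/3 + 2401267) = √(√(124 + 454478/769)/3 + 2401267) = √(√(549834/769)/3 + 2401267) = √((√422822346/769)/3 + 2401267) = √(√422822346/2307 + 2401267) = √(2401267 + √422822346/2307)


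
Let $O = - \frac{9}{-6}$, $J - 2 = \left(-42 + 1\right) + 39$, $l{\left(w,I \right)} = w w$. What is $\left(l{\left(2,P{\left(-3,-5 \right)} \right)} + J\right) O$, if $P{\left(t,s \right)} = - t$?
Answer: $6$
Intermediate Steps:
$l{\left(w,I \right)} = w^{2}$
$J = 0$ ($J = 2 + \left(\left(-42 + 1\right) + 39\right) = 2 + \left(-41 + 39\right) = 2 - 2 = 0$)
$O = \frac{3}{2}$ ($O = \left(-9\right) \left(- \frac{1}{6}\right) = \frac{3}{2} \approx 1.5$)
$\left(l{\left(2,P{\left(-3,-5 \right)} \right)} + J\right) O = \left(2^{2} + 0\right) \frac{3}{2} = \left(4 + 0\right) \frac{3}{2} = 4 \cdot \frac{3}{2} = 6$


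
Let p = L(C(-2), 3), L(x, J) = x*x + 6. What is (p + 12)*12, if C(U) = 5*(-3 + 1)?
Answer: 1416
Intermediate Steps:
C(U) = -10 (C(U) = 5*(-2) = -10)
L(x, J) = 6 + x² (L(x, J) = x² + 6 = 6 + x²)
p = 106 (p = 6 + (-10)² = 6 + 100 = 106)
(p + 12)*12 = (106 + 12)*12 = 118*12 = 1416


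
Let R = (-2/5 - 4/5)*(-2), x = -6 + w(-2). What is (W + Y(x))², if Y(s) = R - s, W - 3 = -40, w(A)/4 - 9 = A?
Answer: 80089/25 ≈ 3203.6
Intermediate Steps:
w(A) = 36 + 4*A
x = 22 (x = -6 + (36 + 4*(-2)) = -6 + (36 - 8) = -6 + 28 = 22)
W = -37 (W = 3 - 40 = -37)
R = 12/5 (R = (-2*⅕ - 4*⅕)*(-2) = (-⅖ - ⅘)*(-2) = -6/5*(-2) = 12/5 ≈ 2.4000)
Y(s) = 12/5 - s
(W + Y(x))² = (-37 + (12/5 - 1*22))² = (-37 + (12/5 - 22))² = (-37 - 98/5)² = (-283/5)² = 80089/25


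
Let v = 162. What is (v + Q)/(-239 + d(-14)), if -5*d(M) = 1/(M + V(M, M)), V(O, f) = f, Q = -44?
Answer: -16520/33459 ≈ -0.49374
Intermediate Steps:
d(M) = -1/(10*M) (d(M) = -1/(5*(M + M)) = -1/(2*M)/5 = -1/(10*M))
(v + Q)/(-239 + d(-14)) = (162 - 44)/(-239 - ⅒/(-14)) = 118/(-239 - ⅒*(-1/14)) = 118/(-239 + 1/140) = 118/(-33459/140) = 118*(-140/33459) = -16520/33459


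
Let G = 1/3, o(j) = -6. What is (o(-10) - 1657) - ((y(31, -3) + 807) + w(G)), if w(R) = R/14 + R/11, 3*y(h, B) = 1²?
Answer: -1141319/462 ≈ -2470.4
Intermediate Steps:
y(h, B) = ⅓ (y(h, B) = (⅓)*1² = (⅓)*1 = ⅓)
G = ⅓ ≈ 0.33333
w(R) = 25*R/154 (w(R) = R*(1/14) + R*(1/11) = R/14 + R/11 = 25*R/154)
(o(-10) - 1657) - ((y(31, -3) + 807) + w(G)) = (-6 - 1657) - ((⅓ + 807) + (25/154)*(⅓)) = -1663 - (2422/3 + 25/462) = -1663 - 1*373013/462 = -1663 - 373013/462 = -1141319/462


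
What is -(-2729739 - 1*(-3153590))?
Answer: -423851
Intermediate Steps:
-(-2729739 - 1*(-3153590)) = -(-2729739 + 3153590) = -1*423851 = -423851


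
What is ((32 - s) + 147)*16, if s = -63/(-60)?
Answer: 14236/5 ≈ 2847.2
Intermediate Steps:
s = 21/20 (s = -63*(-1/60) = 21/20 ≈ 1.0500)
((32 - s) + 147)*16 = ((32 - 1*21/20) + 147)*16 = ((32 - 21/20) + 147)*16 = (619/20 + 147)*16 = (3559/20)*16 = 14236/5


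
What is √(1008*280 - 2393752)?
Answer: 2*I*√527878 ≈ 1453.1*I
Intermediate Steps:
√(1008*280 - 2393752) = √(282240 - 2393752) = √(-2111512) = 2*I*√527878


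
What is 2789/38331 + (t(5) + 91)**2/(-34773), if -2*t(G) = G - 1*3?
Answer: -71166401/444294621 ≈ -0.16018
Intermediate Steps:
t(G) = 3/2 - G/2 (t(G) = -(G - 1*3)/2 = -(G - 3)/2 = -(-3 + G)/2 = 3/2 - G/2)
2789/38331 + (t(5) + 91)**2/(-34773) = 2789/38331 + ((3/2 - 1/2*5) + 91)**2/(-34773) = 2789*(1/38331) + ((3/2 - 5/2) + 91)**2*(-1/34773) = 2789/38331 + (-1 + 91)**2*(-1/34773) = 2789/38331 + 90**2*(-1/34773) = 2789/38331 + 8100*(-1/34773) = 2789/38331 - 2700/11591 = -71166401/444294621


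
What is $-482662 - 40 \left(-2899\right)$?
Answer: $-366702$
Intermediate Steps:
$-482662 - 40 \left(-2899\right) = -482662 - -115960 = -482662 + 115960 = -366702$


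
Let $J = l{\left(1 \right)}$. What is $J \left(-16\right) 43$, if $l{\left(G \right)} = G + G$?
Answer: $-1376$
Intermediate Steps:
$l{\left(G \right)} = 2 G$
$J = 2$ ($J = 2 \cdot 1 = 2$)
$J \left(-16\right) 43 = 2 \left(-16\right) 43 = \left(-32\right) 43 = -1376$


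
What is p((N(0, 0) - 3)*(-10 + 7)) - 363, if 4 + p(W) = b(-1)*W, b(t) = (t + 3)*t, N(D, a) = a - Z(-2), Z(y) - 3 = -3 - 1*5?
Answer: -355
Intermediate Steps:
Z(y) = -5 (Z(y) = 3 + (-3 - 1*5) = 3 + (-3 - 5) = 3 - 8 = -5)
N(D, a) = 5 + a (N(D, a) = a - 1*(-5) = a + 5 = 5 + a)
b(t) = t*(3 + t) (b(t) = (3 + t)*t = t*(3 + t))
p(W) = -4 - 2*W (p(W) = -4 + (-(3 - 1))*W = -4 + (-1*2)*W = -4 - 2*W)
p((N(0, 0) - 3)*(-10 + 7)) - 363 = (-4 - 2*((5 + 0) - 3)*(-10 + 7)) - 363 = (-4 - 2*(5 - 3)*(-3)) - 363 = (-4 - 4*(-3)) - 363 = (-4 - 2*(-6)) - 363 = (-4 + 12) - 363 = 8 - 363 = -355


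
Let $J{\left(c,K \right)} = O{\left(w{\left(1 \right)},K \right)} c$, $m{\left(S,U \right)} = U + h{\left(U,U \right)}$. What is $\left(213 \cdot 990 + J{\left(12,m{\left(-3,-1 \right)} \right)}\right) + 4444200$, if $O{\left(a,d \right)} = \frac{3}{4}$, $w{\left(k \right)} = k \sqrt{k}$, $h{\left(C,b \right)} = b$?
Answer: $4655079$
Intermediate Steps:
$w{\left(k \right)} = k^{\frac{3}{2}}$
$O{\left(a,d \right)} = \frac{3}{4}$ ($O{\left(a,d \right)} = 3 \cdot \frac{1}{4} = \frac{3}{4}$)
$m{\left(S,U \right)} = 2 U$ ($m{\left(S,U \right)} = U + U = 2 U$)
$J{\left(c,K \right)} = \frac{3 c}{4}$
$\left(213 \cdot 990 + J{\left(12,m{\left(-3,-1 \right)} \right)}\right) + 4444200 = \left(213 \cdot 990 + \frac{3}{4} \cdot 12\right) + 4444200 = \left(210870 + 9\right) + 4444200 = 210879 + 4444200 = 4655079$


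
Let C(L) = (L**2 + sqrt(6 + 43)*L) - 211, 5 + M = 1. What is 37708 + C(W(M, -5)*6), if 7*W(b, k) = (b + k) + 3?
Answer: 1836885/49 ≈ 37487.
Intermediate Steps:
M = -4 (M = -5 + 1 = -4)
W(b, k) = 3/7 + b/7 + k/7 (W(b, k) = ((b + k) + 3)/7 = (3 + b + k)/7 = 3/7 + b/7 + k/7)
C(L) = -211 + L**2 + 7*L (C(L) = (L**2 + sqrt(49)*L) - 211 = (L**2 + 7*L) - 211 = -211 + L**2 + 7*L)
37708 + C(W(M, -5)*6) = 37708 + (-211 + ((3/7 + (1/7)*(-4) + (1/7)*(-5))*6)**2 + 7*((3/7 + (1/7)*(-4) + (1/7)*(-5))*6)) = 37708 + (-211 + ((3/7 - 4/7 - 5/7)*6)**2 + 7*((3/7 - 4/7 - 5/7)*6)) = 37708 + (-211 + (-6/7*6)**2 + 7*(-6/7*6)) = 37708 + (-211 + (-36/7)**2 + 7*(-36/7)) = 37708 + (-211 + 1296/49 - 36) = 37708 - 10807/49 = 1836885/49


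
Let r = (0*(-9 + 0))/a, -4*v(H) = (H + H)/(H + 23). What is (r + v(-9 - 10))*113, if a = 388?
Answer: 2147/8 ≈ 268.38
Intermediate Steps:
v(H) = -H/(2*(23 + H)) (v(H) = -(H + H)/(4*(H + 23)) = -2*H/(4*(23 + H)) = -H/(2*(23 + H)))
r = 0 (r = (0*(-9 + 0))/388 = (0*(-9))*(1/388) = 0*(1/388) = 0)
(r + v(-9 - 10))*113 = (0 - (-9 - 10)/(46 + 2*(-9 - 10)))*113 = (0 - 1*(-19)/(46 + 2*(-19)))*113 = (0 - 1*(-19)/(46 - 38))*113 = (0 - 1*(-19)/8)*113 = (0 - 1*(-19)*1/8)*113 = (0 + 19/8)*113 = (19/8)*113 = 2147/8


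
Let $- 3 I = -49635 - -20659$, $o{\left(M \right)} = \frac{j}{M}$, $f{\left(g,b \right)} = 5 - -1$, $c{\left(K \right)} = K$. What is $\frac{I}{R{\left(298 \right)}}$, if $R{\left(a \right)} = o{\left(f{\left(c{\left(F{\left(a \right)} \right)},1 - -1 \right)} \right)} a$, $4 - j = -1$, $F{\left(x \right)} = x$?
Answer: $\frac{28976}{745} \approx 38.894$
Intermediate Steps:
$j = 5$ ($j = 4 - -1 = 4 + 1 = 5$)
$f{\left(g,b \right)} = 6$ ($f{\left(g,b \right)} = 5 + 1 = 6$)
$o{\left(M \right)} = \frac{5}{M}$
$I = \frac{28976}{3}$ ($I = - \frac{-49635 - -20659}{3} = - \frac{-49635 + 20659}{3} = \left(- \frac{1}{3}\right) \left(-28976\right) = \frac{28976}{3} \approx 9658.7$)
$R{\left(a \right)} = \frac{5 a}{6}$ ($R{\left(a \right)} = \frac{5}{6} a = 5 \cdot \frac{1}{6} a = \frac{5 a}{6}$)
$\frac{I}{R{\left(298 \right)}} = \frac{28976}{3 \cdot \frac{5}{6} \cdot 298} = \frac{28976}{3 \cdot \frac{745}{3}} = \frac{28976}{3} \cdot \frac{3}{745} = \frac{28976}{745}$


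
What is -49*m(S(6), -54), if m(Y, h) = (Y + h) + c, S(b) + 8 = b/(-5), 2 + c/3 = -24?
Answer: 34594/5 ≈ 6918.8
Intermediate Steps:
c = -78 (c = -6 + 3*(-24) = -6 - 72 = -78)
S(b) = -8 - b/5 (S(b) = -8 + b/(-5) = -8 + b*(-⅕) = -8 - b/5)
m(Y, h) = -78 + Y + h (m(Y, h) = (Y + h) - 78 = -78 + Y + h)
-49*m(S(6), -54) = -49*(-78 + (-8 - ⅕*6) - 54) = -49*(-78 + (-8 - 6/5) - 54) = -49*(-78 - 46/5 - 54) = -49*(-706/5) = 34594/5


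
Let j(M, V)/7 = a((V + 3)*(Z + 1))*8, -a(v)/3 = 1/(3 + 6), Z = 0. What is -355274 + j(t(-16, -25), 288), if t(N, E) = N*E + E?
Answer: -1065878/3 ≈ -3.5529e+5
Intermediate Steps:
t(N, E) = E + E*N (t(N, E) = E*N + E = E + E*N)
a(v) = -⅓ (a(v) = -3/(3 + 6) = -3/9 = -3*⅑ = -⅓)
j(M, V) = -56/3 (j(M, V) = 7*(-⅓*8) = 7*(-8/3) = -56/3)
-355274 + j(t(-16, -25), 288) = -355274 - 56/3 = -1065878/3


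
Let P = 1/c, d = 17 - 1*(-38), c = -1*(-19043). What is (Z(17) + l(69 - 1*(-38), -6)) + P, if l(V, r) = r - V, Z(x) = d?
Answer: -1104493/19043 ≈ -58.000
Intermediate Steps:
c = 19043
d = 55 (d = 17 + 38 = 55)
P = 1/19043 ≈ 5.2513e-5
Z(x) = 55
(Z(17) + l(69 - 1*(-38), -6)) + P = (55 + (-6 - (69 - 1*(-38)))) + 1/19043 = (55 + (-6 - (69 + 38))) + 1/19043 = (55 + (-6 - 1*107)) + 1/19043 = (55 + (-6 - 107)) + 1/19043 = (55 - 113) + 1/19043 = -58 + 1/19043 = -1104493/19043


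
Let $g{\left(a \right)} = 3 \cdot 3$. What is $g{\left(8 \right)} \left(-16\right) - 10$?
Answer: $-154$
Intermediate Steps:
$g{\left(a \right)} = 9$
$g{\left(8 \right)} \left(-16\right) - 10 = 9 \left(-16\right) - 10 = -144 - 10 = -154$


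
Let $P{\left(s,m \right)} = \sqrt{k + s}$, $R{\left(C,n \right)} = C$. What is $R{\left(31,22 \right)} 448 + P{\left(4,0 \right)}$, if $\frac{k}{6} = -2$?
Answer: $13888 + 2 i \sqrt{2} \approx 13888.0 + 2.8284 i$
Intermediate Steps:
$k = -12$ ($k = 6 \left(-2\right) = -12$)
$P{\left(s,m \right)} = \sqrt{-12 + s}$
$R{\left(31,22 \right)} 448 + P{\left(4,0 \right)} = 31 \cdot 448 + \sqrt{-12 + 4} = 13888 + \sqrt{-8} = 13888 + 2 i \sqrt{2}$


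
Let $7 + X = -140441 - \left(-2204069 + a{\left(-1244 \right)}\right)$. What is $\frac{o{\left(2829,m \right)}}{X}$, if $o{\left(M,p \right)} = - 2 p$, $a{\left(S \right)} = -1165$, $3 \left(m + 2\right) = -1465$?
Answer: $\frac{1471}{3097179} \approx 0.00047495$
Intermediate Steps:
$m = - \frac{1471}{3}$ ($m = -2 + \frac{1}{3} \left(-1465\right) = -2 - \frac{1465}{3} = - \frac{1471}{3} \approx -490.33$)
$X = 2064786$ ($X = -7 - -2064793 = -7 + \left(-140441 + 2205234\right) = -7 + 2064793 = 2064786$)
$\frac{o{\left(2829,m \right)}}{X} = \frac{\left(-2\right) \left(- \frac{1471}{3}\right)}{2064786} = \frac{2942}{3} \cdot \frac{1}{2064786} = \frac{1471}{3097179}$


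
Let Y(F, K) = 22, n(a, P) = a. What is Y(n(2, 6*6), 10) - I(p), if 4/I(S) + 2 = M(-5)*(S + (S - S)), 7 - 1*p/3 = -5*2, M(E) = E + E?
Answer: 2817/128 ≈ 22.008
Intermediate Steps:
M(E) = 2*E
p = 51 (p = 21 - (-15)*2 = 21 - 3*(-10) = 21 + 30 = 51)
I(S) = 4/(-2 - 10*S) (I(S) = 4/(-2 + (2*(-5))*(S + (S - S))) = 4/(-2 - 10*(S + 0)) = 4/(-2 - 10*S))
Y(n(2, 6*6), 10) - I(p) = 22 - (-2)/(1 + 5*51) = 22 - (-2)/(1 + 255) = 22 - (-2)/256 = 22 - 1*(-1/128) = 22 + 1/128 = 2817/128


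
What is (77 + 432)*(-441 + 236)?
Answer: -104345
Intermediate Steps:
(77 + 432)*(-441 + 236) = 509*(-205) = -104345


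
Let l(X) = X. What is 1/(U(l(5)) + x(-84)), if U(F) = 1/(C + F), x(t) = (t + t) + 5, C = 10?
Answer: -15/2444 ≈ -0.0061375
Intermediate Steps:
x(t) = 5 + 2*t (x(t) = 2*t + 5 = 5 + 2*t)
U(F) = 1/(10 + F)
1/(U(l(5)) + x(-84)) = 1/(1/(10 + 5) + (5 + 2*(-84))) = 1/(1/15 + (5 - 168)) = 1/(1/15 - 163) = 1/(-2444/15) = -15/2444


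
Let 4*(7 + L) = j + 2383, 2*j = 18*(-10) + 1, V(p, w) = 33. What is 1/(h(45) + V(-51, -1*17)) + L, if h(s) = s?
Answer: 176713/312 ≈ 566.39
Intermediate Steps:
j = -179/2 (j = (18*(-10) + 1)/2 = (-180 + 1)/2 = (½)*(-179) = -179/2 ≈ -89.500)
L = 4531/8 (L = -7 + (-179/2 + 2383)/4 = -7 + (¼)*(4587/2) = -7 + 4587/8 = 4531/8 ≈ 566.38)
1/(h(45) + V(-51, -1*17)) + L = 1/(45 + 33) + 4531/8 = 1/78 + 4531/8 = 176713/312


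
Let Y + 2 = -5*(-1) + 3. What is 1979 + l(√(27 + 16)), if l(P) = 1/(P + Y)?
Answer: 13847/7 + √43/7 ≈ 1979.1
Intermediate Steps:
Y = 6 (Y = -2 + (-5*(-1) + 3) = -2 + (5 + 3) = -2 + 8 = 6)
l(P) = 1/(6 + P) (l(P) = 1/(P + 6) = 1/(6 + P))
1979 + l(√(27 + 16)) = 1979 + 1/(6 + √(27 + 16)) = 1979 + 1/(6 + √43)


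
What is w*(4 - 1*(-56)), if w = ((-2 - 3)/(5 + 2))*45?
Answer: -13500/7 ≈ -1928.6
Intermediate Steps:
w = -225/7 (w = -5/7*45 = -225/7 ≈ -32.143)
w*(4 - 1*(-56)) = -225*(4 - 1*(-56))/7 = -225*(4 + 56)/7 = -225/7*60 = -13500/7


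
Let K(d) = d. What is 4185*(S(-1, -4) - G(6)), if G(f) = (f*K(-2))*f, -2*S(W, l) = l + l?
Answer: 318060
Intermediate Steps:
S(W, l) = -l (S(W, l) = -(l + l)/2 = -l)
G(f) = -2*f² (G(f) = (f*(-2))*f = (-2*f)*f = -2*f²)
4185*(S(-1, -4) - G(6)) = 4185*(-1*(-4) - (-2)*6²) = 4185*(4 - (-2)*36) = 4185*(4 - 1*(-72)) = 4185*(4 + 72) = 4185*76 = 318060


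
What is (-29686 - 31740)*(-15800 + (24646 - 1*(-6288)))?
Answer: -929621084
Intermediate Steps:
(-29686 - 31740)*(-15800 + (24646 - 1*(-6288))) = -61426*(-15800 + (24646 + 6288)) = -61426*(-15800 + 30934) = -61426*15134 = -929621084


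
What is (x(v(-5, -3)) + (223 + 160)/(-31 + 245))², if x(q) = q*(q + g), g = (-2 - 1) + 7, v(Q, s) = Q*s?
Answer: 3766645129/45796 ≈ 82248.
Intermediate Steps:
g = 4 (g = -3 + 7 = 4)
x(q) = q*(4 + q) (x(q) = q*(q + 4) = q*(4 + q))
(x(v(-5, -3)) + (223 + 160)/(-31 + 245))² = ((-5*(-3))*(4 - 5*(-3)) + (223 + 160)/(-31 + 245))² = (15*(4 + 15) + 383/214)² = (15*19 + 383*(1/214))² = (285 + 383/214)² = (61373/214)² = 3766645129/45796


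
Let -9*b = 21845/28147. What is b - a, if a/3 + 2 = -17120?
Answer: 13012167373/253323 ≈ 51366.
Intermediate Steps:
a = -51366 (a = -6 + 3*(-17120) = -6 - 51360 = -51366)
b = -21845/253323 (b = -21845/(9*28147) = -⅑*21845/28147 = -21845/253323 ≈ -0.086234)
b - a = -21845/253323 - 1*(-51366) = -21845/253323 + 51366 = 13012167373/253323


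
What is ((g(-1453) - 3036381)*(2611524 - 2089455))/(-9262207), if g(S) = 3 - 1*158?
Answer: 1585281312984/9262207 ≈ 1.7116e+5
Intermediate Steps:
g(S) = -155 (g(S) = 3 - 158 = -155)
((g(-1453) - 3036381)*(2611524 - 2089455))/(-9262207) = ((-155 - 3036381)*(2611524 - 2089455))/(-9262207) = -3036536*522069*(-1/9262207) = -1585281312984*(-1/9262207) = 1585281312984/9262207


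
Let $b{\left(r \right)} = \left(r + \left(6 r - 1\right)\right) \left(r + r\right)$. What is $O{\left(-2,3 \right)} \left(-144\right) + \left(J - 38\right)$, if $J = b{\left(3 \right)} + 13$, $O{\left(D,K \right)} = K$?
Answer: $-337$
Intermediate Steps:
$b{\left(r \right)} = 2 r \left(-1 + 7 r\right)$ ($b{\left(r \right)} = \left(r + \left(-1 + 6 r\right)\right) 2 r = \left(-1 + 7 r\right) 2 r = 2 r \left(-1 + 7 r\right)$)
$J = 133$ ($J = 2 \cdot 3 \left(-1 + 7 \cdot 3\right) + 13 = 2 \cdot 3 \left(-1 + 21\right) + 13 = 2 \cdot 3 \cdot 20 + 13 = 120 + 13 = 133$)
$O{\left(-2,3 \right)} \left(-144\right) + \left(J - 38\right) = 3 \left(-144\right) + \left(133 - 38\right) = -432 + \left(133 - 38\right) = -432 + 95 = -337$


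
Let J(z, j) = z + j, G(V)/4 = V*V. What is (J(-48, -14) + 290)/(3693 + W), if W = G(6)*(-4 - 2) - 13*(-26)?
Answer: 228/3167 ≈ 0.071992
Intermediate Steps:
G(V) = 4*V² (G(V) = 4*(V*V) = 4*V²)
J(z, j) = j + z
W = -526 (W = (4*6²)*(-4 - 2) - 13*(-26) = (4*36)*(-6) + 338 = 144*(-6) + 338 = -864 + 338 = -526)
(J(-48, -14) + 290)/(3693 + W) = ((-14 - 48) + 290)/(3693 - 526) = (-62 + 290)/3167 = 228*(1/3167) = 228/3167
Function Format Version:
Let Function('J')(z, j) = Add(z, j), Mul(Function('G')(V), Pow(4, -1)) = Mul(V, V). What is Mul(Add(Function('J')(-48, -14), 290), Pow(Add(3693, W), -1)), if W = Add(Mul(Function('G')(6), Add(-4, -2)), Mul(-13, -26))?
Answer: Rational(228, 3167) ≈ 0.071992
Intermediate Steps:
Function('G')(V) = Mul(4, Pow(V, 2)) (Function('G')(V) = Mul(4, Mul(V, V)) = Mul(4, Pow(V, 2)))
Function('J')(z, j) = Add(j, z)
W = -526 (W = Add(Mul(Mul(4, Pow(6, 2)), Add(-4, -2)), Mul(-13, -26)) = Add(Mul(Mul(4, 36), -6), 338) = Add(Mul(144, -6), 338) = Add(-864, 338) = -526)
Mul(Add(Function('J')(-48, -14), 290), Pow(Add(3693, W), -1)) = Mul(Add(Add(-14, -48), 290), Pow(Add(3693, -526), -1)) = Mul(Add(-62, 290), Pow(3167, -1)) = Mul(228, Rational(1, 3167)) = Rational(228, 3167)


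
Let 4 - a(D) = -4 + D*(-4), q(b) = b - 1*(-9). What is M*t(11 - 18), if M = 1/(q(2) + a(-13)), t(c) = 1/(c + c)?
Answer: 1/462 ≈ 0.0021645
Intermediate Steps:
q(b) = 9 + b (q(b) = b + 9 = 9 + b)
a(D) = 8 + 4*D (a(D) = 4 - (-4 + D*(-4)) = 4 - (-4 - 4*D) = 4 + (4 + 4*D) = 8 + 4*D)
t(c) = 1/(2*c)
M = -1/33 (M = 1/((9 + 2) + (8 + 4*(-13))) = 1/(11 + (8 - 52)) = 1/(11 - 44) = 1/(-33) = -1/33 ≈ -0.030303)
M*t(11 - 18) = -1/(66*(11 - 18)) = -1/(66*(-7)) = -(-1)/(66*7) = -1/33*(-1/14) = 1/462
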